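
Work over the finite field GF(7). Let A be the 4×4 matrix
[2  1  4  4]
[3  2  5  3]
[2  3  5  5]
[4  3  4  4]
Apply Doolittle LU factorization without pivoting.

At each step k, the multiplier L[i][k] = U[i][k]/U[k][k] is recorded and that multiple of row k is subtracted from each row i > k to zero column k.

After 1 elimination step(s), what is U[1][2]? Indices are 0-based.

U[1][2] = 6

[col 0] pivot 2
  R1 -= 5*R0 → (0, 4, 6, 4)  (L[1][0] := 5)
  R2 -= 1*R0 → (0, 2, 1, 1)  (L[2][0] := 1)
  R3 -= 2*R0 → (0, 1, 3, 3)  (L[3][0] := 2)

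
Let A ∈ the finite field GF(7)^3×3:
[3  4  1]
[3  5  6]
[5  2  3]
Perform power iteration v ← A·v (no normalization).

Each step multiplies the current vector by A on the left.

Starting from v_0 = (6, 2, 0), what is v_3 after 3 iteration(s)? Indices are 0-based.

v_3 = (2, 2, 0)

v_0 = (6, 2, 0).
v_1 = A·v_0 = (5, 0, 6).
v_2 = A·v_1 = (0, 2, 1).
v_3 = A·v_2 = (2, 2, 0).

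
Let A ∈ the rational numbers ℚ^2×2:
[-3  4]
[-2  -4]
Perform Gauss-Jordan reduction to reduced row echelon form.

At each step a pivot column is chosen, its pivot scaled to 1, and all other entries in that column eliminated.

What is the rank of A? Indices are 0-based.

rank = 2

step 1: normalize row 0 (÷-3) = (1, -4/3)
  row 1: subtract -2×row0 = (0, -20/3)
step 2: normalize row 1 (÷-20/3) = (0, 1)
  row 0: subtract -4/3×row1 = (1, 0)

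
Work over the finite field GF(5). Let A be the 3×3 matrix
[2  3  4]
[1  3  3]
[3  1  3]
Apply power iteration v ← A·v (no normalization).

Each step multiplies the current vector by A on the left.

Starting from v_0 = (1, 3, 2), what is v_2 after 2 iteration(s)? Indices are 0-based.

v_0 = (1, 3, 2).
v_1 = A·v_0 = (4, 1, 2).
v_2 = A·v_1 = (4, 3, 4).

v_2 = (4, 3, 4)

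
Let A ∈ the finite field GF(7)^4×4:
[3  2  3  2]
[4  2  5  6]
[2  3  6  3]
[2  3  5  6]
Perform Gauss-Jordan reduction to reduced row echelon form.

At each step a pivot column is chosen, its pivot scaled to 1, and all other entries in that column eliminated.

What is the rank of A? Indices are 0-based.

rank = 4

pivot(0,0)=3: scale R0 → (1, 3, 1, 3)
  clear (1,0): R1 −= (4)R0 → (0, 4, 1, 1)
  clear (2,0): R2 −= (2)R0 → (0, 4, 4, 4)
  clear (3,0): R3 −= (2)R0 → (0, 4, 3, 0)
pivot(1,1)=4: scale R1 → (0, 1, 2, 2)
  clear (0,1): R0 −= (3)R1 → (1, 0, 2, 4)
  clear (2,1): R2 −= (4)R1 → (0, 0, 3, 3)
  clear (3,1): R3 −= (4)R1 → (0, 0, 2, 6)
pivot(2,2)=3: scale R2 → (0, 0, 1, 1)
  clear (0,2): R0 −= (2)R2 → (1, 0, 0, 2)
  clear (1,2): R1 −= (2)R2 → (0, 1, 0, 0)
  clear (3,2): R3 −= (2)R2 → (0, 0, 0, 4)
pivot(3,3)=4: scale R3 → (0, 0, 0, 1)
  clear (0,3): R0 −= (2)R3 → (1, 0, 0, 0)
  clear (2,3): R2 −= (1)R3 → (0, 0, 1, 0)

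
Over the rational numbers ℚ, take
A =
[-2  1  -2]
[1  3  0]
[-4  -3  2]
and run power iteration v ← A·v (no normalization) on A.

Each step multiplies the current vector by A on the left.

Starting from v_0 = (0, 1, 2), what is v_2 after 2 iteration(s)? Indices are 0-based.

v_2 = (7, 6, 5)

v_0 = (0, 1, 2).
v_1 = A·v_0 = (-3, 3, 1).
v_2 = A·v_1 = (7, 6, 5).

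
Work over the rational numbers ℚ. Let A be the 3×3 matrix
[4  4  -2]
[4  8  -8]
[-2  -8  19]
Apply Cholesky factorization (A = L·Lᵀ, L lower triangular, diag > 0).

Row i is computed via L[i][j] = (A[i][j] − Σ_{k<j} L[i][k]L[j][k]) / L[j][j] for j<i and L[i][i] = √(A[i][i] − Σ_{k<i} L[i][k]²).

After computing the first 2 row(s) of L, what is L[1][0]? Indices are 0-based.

Step 1: L[0][0] = √(4) = 2.
  L[1][0] = (4) / L[0][0] = 2.
Step 2: L[1][1] = √(4) = 2.

L[1][0] = 2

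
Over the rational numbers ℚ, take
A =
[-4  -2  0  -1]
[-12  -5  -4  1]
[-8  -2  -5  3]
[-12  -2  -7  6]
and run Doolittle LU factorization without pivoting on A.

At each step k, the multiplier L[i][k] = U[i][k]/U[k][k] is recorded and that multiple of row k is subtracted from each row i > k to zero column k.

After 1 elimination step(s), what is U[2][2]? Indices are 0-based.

Step 1: pivot at (0,0) is -4.
  row1 ← row1 − (3)·row0  ⇒  L[1][0]=3, U row1=(0, 1, -4, 4)
  row2 ← row2 − (2)·row0  ⇒  L[2][0]=2, U row2=(0, 2, -5, 5)
  row3 ← row3 − (3)·row0  ⇒  L[3][0]=3, U row3=(0, 4, -7, 9)

U[2][2] = -5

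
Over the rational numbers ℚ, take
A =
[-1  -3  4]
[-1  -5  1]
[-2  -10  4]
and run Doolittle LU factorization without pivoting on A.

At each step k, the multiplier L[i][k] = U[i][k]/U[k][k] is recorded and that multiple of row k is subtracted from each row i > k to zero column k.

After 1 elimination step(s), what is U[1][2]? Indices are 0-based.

k=0: U[0][0]=-1
  eliminate (1,0): mult=1, new row 1: (0, -2, -3); set L[1][0]=1
  eliminate (2,0): mult=2, new row 2: (0, -4, -4); set L[2][0]=2

U[1][2] = -3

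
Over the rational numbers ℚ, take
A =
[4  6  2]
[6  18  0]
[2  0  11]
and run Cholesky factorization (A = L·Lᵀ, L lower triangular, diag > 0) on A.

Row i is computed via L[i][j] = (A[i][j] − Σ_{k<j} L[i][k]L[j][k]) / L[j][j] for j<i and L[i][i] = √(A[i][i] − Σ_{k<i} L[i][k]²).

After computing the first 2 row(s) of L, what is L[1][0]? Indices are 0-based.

L[1][0] = 3

Step 1: L[0][0] = √(4) = 2.
  L[1][0] = (6) / L[0][0] = 3.
Step 2: L[1][1] = √(9) = 3.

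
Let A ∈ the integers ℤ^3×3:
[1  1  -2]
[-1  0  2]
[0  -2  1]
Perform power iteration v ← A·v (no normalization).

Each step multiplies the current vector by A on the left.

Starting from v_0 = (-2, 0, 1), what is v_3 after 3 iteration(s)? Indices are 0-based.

v_3 = (18, -12, -19)

v_0 = (-2, 0, 1).
v_1 = A·v_0 = (-4, 4, 1).
v_2 = A·v_1 = (-2, 6, -7).
v_3 = A·v_2 = (18, -12, -19).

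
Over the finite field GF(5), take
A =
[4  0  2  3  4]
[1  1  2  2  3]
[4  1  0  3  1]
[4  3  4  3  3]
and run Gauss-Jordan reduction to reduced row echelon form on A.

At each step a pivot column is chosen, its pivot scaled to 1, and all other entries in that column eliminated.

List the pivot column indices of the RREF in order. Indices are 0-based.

pivot columns: 0, 1, 2, 4

[1] R0 /= 4  ⇒  (1, 0, 3, 2, 1)
     R1 -= 1·R0  ⇒  (0, 1, 4, 0, 2)
     R2 -= 4·R0  ⇒  (0, 1, 3, 0, 2)
     R3 -= 4·R0  ⇒  (0, 3, 2, 0, 4)
[2] R1 /= 1  ⇒  (0, 1, 4, 0, 2)
     R2 -= 1·R1  ⇒  (0, 0, 4, 0, 0)
     R3 -= 3·R1  ⇒  (0, 0, 0, 0, 3)
[3] R2 /= 4  ⇒  (0, 0, 1, 0, 0)
     R0 -= 3·R2  ⇒  (1, 0, 0, 2, 1)
     R1 -= 4·R2  ⇒  (0, 1, 0, 0, 2)
column 3 empty below row 3
[4] R3 /= 3  ⇒  (0, 0, 0, 0, 1)
     R0 -= 1·R3  ⇒  (1, 0, 0, 2, 0)
     R1 -= 2·R3  ⇒  (0, 1, 0, 0, 0)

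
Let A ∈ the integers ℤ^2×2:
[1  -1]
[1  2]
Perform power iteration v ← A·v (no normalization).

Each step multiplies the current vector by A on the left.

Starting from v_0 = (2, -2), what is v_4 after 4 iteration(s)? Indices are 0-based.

v_0 = (2, -2).
v_1 = A·v_0 = (4, -2).
v_2 = A·v_1 = (6, 0).
v_3 = A·v_2 = (6, 6).
v_4 = A·v_3 = (0, 18).

v_4 = (0, 18)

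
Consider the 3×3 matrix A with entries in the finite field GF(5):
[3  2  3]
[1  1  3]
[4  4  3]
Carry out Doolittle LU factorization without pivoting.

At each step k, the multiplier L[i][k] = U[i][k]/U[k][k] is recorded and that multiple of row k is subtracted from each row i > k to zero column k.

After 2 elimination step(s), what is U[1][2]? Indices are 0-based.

U[1][2] = 2

k=0: U[0][0]=3
  eliminate (1,0): mult=2, new row 1: (0, 2, 2); set L[1][0]=2
  eliminate (2,0): mult=3, new row 2: (0, 3, 4); set L[2][0]=3
k=1: U[1][1]=2
  eliminate (2,1): mult=4, new row 2: (0, 0, 1); set L[2][1]=4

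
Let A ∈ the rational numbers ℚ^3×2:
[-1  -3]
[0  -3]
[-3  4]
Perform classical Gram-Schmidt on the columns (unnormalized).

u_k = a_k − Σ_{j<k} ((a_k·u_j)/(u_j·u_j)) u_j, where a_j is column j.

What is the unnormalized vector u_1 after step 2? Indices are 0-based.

Step 1: u_0 = a_0 = (-1, 0, -3).
Step 2: u_1 = a_1 − (-9/10)·u_0 = (-39/10, -3, 13/10).

u_1 = (-39/10, -3, 13/10)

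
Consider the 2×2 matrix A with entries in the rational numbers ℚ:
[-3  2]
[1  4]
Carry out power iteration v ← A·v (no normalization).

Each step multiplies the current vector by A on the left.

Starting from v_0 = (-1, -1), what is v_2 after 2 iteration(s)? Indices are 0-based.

v_2 = (-13, -19)

v_0 = (-1, -1).
v_1 = A·v_0 = (1, -5).
v_2 = A·v_1 = (-13, -19).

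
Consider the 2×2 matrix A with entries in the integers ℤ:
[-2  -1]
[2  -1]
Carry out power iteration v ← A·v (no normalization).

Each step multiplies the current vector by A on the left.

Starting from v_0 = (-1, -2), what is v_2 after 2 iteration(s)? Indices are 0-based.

v_2 = (-8, 8)

v_0 = (-1, -2).
v_1 = A·v_0 = (4, 0).
v_2 = A·v_1 = (-8, 8).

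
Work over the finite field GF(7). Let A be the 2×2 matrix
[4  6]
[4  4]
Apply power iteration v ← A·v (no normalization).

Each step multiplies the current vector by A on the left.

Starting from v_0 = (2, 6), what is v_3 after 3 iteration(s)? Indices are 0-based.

v_3 = (6, 0)

v_0 = (2, 6).
v_1 = A·v_0 = (2, 4).
v_2 = A·v_1 = (4, 3).
v_3 = A·v_2 = (6, 0).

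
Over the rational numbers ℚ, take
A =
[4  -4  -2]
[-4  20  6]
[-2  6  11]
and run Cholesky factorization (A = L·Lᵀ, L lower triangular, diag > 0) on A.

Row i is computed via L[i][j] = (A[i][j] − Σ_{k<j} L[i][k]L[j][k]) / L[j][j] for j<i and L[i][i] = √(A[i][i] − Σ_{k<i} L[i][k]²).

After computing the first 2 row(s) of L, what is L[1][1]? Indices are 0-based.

L[1][1] = 4

Step 1: L[0][0] = √(4) = 2.
  L[1][0] = (-4) / L[0][0] = -2.
Step 2: L[1][1] = √(16) = 4.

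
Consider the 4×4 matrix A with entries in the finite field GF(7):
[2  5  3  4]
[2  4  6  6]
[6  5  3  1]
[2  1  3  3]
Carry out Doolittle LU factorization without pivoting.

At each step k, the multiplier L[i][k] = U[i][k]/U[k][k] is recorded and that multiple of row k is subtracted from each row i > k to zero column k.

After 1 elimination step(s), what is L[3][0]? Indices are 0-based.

L[3][0] = 1

Step 1: pivot at (0,0) is 2.
  row1 ← row1 − (1)·row0  ⇒  L[1][0]=1, U row1=(0, 6, 3, 2)
  row2 ← row2 − (3)·row0  ⇒  L[2][0]=3, U row2=(0, 4, 1, 3)
  row3 ← row3 − (1)·row0  ⇒  L[3][0]=1, U row3=(0, 3, 0, 6)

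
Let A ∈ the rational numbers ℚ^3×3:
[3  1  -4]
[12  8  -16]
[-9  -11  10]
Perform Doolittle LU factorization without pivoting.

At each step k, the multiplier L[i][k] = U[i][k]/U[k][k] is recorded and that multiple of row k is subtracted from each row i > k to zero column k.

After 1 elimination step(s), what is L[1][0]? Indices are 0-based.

L[1][0] = 4

[col 0] pivot 3
  R1 -= 4*R0 → (0, 4, 0)  (L[1][0] := 4)
  R2 -= -3*R0 → (0, -8, -2)  (L[2][0] := -3)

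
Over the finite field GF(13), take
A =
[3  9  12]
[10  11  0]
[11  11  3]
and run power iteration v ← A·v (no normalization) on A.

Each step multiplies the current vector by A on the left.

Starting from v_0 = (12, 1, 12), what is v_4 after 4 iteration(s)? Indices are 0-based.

v_4 = (6, 4, 0)

v_0 = (12, 1, 12).
v_1 = A·v_0 = (7, 1, 10).
v_2 = A·v_1 = (7, 3, 1).
v_3 = A·v_2 = (8, 12, 9).
v_4 = A·v_3 = (6, 4, 0).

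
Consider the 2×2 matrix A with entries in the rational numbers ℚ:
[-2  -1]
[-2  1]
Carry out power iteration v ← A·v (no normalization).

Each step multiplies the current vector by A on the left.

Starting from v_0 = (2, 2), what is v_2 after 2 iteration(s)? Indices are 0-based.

v_0 = (2, 2).
v_1 = A·v_0 = (-6, -2).
v_2 = A·v_1 = (14, 10).

v_2 = (14, 10)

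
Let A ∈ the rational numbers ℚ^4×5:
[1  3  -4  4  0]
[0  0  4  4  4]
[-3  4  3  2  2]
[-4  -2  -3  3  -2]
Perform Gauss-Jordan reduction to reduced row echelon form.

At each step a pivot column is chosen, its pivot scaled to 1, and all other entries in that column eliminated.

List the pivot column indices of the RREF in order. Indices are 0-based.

step 1: normalize row 0 (÷1) = (1, 3, -4, 4, 0)
  row 2: subtract -3×row0 = (0, 13, -9, 14, 2)
  row 3: subtract -4×row0 = (0, 10, -19, 19, -2)
step 2: exchange rows 1,2
step 2: normalize row 1 (÷13) = (0, 1, -9/13, 14/13, 2/13)
  row 0: subtract 3×row1 = (1, 0, -25/13, 10/13, -6/13)
  row 3: subtract 10×row1 = (0, 0, -157/13, 107/13, -46/13)
step 3: normalize row 2 (÷4) = (0, 0, 1, 1, 1)
  row 0: subtract -25/13×row2 = (1, 0, 0, 35/13, 19/13)
  row 1: subtract -9/13×row2 = (0, 1, 0, 23/13, 11/13)
  row 3: subtract -157/13×row2 = (0, 0, 0, 264/13, 111/13)
step 4: normalize row 3 (÷264/13) = (0, 0, 0, 1, 37/88)
  row 0: subtract 35/13×row3 = (1, 0, 0, 0, 29/88)
  row 1: subtract 23/13×row3 = (0, 1, 0, 0, 9/88)
  row 2: subtract 1×row3 = (0, 0, 1, 0, 51/88)

pivot columns: 0, 1, 2, 3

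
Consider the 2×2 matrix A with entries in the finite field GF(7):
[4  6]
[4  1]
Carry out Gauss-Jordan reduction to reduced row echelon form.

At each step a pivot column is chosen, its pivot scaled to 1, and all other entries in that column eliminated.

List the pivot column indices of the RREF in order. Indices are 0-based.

pivot columns: 0, 1

[1] R0 /= 4  ⇒  (1, 5)
     R1 -= 4·R0  ⇒  (0, 2)
[2] R1 /= 2  ⇒  (0, 1)
     R0 -= 5·R1  ⇒  (1, 0)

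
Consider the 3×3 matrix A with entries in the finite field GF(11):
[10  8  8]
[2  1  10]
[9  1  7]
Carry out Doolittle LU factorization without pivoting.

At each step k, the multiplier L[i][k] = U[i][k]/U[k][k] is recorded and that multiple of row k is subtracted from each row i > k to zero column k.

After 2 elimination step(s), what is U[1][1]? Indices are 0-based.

U[1][1] = 6

k=0: U[0][0]=10
  eliminate (1,0): mult=9, new row 1: (0, 6, 4); set L[1][0]=9
  eliminate (2,0): mult=2, new row 2: (0, 7, 2); set L[2][0]=2
k=1: U[1][1]=6
  eliminate (2,1): mult=3, new row 2: (0, 0, 1); set L[2][1]=3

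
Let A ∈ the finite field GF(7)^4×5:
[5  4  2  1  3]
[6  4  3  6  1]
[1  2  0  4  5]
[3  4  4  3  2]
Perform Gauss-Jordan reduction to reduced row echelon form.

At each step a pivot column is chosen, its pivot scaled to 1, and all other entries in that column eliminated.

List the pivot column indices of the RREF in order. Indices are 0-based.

pivot columns: 0, 1, 2, 3

step 1: normalize row 0 (÷5) = (1, 5, 6, 3, 2)
  row 1: subtract 6×row0 = (0, 2, 2, 2, 3)
  row 2: subtract 1×row0 = (0, 4, 1, 1, 3)
  row 3: subtract 3×row0 = (0, 3, 0, 1, 3)
step 2: normalize row 1 (÷2) = (0, 1, 1, 1, 5)
  row 0: subtract 5×row1 = (1, 0, 1, 5, 5)
  row 2: subtract 4×row1 = (0, 0, 4, 4, 4)
  row 3: subtract 3×row1 = (0, 0, 4, 5, 2)
step 3: normalize row 2 (÷4) = (0, 0, 1, 1, 1)
  row 0: subtract 1×row2 = (1, 0, 0, 4, 4)
  row 1: subtract 1×row2 = (0, 1, 0, 0, 4)
  row 3: subtract 4×row2 = (0, 0, 0, 1, 5)
step 4: normalize row 3 (÷1) = (0, 0, 0, 1, 5)
  row 0: subtract 4×row3 = (1, 0, 0, 0, 5)
  row 2: subtract 1×row3 = (0, 0, 1, 0, 3)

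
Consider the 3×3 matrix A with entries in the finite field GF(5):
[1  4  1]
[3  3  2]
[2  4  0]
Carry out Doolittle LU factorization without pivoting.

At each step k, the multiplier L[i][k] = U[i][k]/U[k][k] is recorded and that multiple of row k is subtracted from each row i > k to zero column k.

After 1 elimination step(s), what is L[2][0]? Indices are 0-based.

L[2][0] = 2

[col 0] pivot 1
  R1 -= 3*R0 → (0, 1, 4)  (L[1][0] := 3)
  R2 -= 2*R0 → (0, 1, 3)  (L[2][0] := 2)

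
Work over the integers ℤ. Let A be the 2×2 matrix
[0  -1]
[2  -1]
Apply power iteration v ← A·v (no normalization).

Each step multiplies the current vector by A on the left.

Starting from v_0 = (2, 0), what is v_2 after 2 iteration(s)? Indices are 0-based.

v_0 = (2, 0).
v_1 = A·v_0 = (0, 4).
v_2 = A·v_1 = (-4, -4).

v_2 = (-4, -4)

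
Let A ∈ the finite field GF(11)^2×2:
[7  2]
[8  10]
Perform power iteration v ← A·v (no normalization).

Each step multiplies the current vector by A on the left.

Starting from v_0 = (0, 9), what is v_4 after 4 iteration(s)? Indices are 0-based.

v_4 = (1, 8)

v_0 = (0, 9).
v_1 = A·v_0 = (7, 2).
v_2 = A·v_1 = (9, 10).
v_3 = A·v_2 = (6, 7).
v_4 = A·v_3 = (1, 8).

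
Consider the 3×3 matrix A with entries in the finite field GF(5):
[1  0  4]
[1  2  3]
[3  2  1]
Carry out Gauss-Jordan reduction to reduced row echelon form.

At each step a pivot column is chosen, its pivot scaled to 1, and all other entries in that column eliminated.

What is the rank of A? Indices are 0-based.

rank = 2

step 1: normalize row 0 (÷1) = (1, 0, 4)
  row 1: subtract 1×row0 = (0, 2, 4)
  row 2: subtract 3×row0 = (0, 2, 4)
step 2: normalize row 1 (÷2) = (0, 1, 2)
  row 2: subtract 2×row1 = (0, 0, 0)
skip col 2 (zero from row 2)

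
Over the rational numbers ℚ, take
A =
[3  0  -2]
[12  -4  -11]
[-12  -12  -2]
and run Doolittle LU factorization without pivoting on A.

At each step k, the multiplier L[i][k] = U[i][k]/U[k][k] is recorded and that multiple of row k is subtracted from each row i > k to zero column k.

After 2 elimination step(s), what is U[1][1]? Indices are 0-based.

U[1][1] = -4

Step 1: pivot at (0,0) is 3.
  row1 ← row1 − (4)·row0  ⇒  L[1][0]=4, U row1=(0, -4, -3)
  row2 ← row2 − (-4)·row0  ⇒  L[2][0]=-4, U row2=(0, -12, -10)
Step 2: pivot at (1,1) is -4.
  row2 ← row2 − (3)·row1  ⇒  L[2][1]=3, U row2=(0, 0, -1)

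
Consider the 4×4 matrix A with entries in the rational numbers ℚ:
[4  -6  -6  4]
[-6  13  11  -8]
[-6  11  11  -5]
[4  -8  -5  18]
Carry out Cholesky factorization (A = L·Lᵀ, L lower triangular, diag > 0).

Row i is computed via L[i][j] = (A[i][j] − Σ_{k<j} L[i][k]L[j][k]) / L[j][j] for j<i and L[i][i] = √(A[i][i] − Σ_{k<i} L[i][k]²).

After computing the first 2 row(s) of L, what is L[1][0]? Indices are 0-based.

L[1][0] = -3

Step 1: L[0][0] = √(4) = 2.
  L[1][0] = (-6) / L[0][0] = -3.
Step 2: L[1][1] = √(4) = 2.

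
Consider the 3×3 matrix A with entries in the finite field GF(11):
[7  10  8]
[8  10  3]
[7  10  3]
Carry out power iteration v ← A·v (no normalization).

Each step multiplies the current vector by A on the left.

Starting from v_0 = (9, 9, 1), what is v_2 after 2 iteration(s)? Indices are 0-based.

v_2 = (10, 7, 0)

v_0 = (9, 9, 1).
v_1 = A·v_0 = (7, 0, 2).
v_2 = A·v_1 = (10, 7, 0).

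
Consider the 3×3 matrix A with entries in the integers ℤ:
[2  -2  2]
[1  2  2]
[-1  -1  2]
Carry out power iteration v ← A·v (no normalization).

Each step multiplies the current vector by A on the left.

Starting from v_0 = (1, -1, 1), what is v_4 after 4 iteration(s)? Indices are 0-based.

v_4 = (-132, -2, -94)

v_0 = (1, -1, 1).
v_1 = A·v_0 = (6, 1, 2).
v_2 = A·v_1 = (14, 12, -3).
v_3 = A·v_2 = (-2, 32, -32).
v_4 = A·v_3 = (-132, -2, -94).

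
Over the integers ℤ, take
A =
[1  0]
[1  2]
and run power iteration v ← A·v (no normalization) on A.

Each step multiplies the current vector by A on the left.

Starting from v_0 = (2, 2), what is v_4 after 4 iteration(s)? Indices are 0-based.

v_0 = (2, 2).
v_1 = A·v_0 = (2, 6).
v_2 = A·v_1 = (2, 14).
v_3 = A·v_2 = (2, 30).
v_4 = A·v_3 = (2, 62).

v_4 = (2, 62)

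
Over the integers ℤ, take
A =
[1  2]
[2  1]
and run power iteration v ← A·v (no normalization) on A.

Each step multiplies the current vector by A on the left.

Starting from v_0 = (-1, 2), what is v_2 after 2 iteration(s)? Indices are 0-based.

v_2 = (3, 6)

v_0 = (-1, 2).
v_1 = A·v_0 = (3, 0).
v_2 = A·v_1 = (3, 6).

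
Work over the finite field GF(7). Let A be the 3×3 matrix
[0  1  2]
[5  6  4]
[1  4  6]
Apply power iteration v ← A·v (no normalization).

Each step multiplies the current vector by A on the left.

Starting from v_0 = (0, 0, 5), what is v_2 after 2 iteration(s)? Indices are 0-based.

v_2 = (3, 3, 4)

v_0 = (0, 0, 5).
v_1 = A·v_0 = (3, 6, 2).
v_2 = A·v_1 = (3, 3, 4).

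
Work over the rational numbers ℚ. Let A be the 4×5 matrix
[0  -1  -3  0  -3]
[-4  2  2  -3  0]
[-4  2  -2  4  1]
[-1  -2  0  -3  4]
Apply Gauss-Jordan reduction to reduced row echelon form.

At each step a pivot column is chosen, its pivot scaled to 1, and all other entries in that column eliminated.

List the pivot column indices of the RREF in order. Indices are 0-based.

pivot(0,0): swap R0↔R1
pivot(0,0)=-4: scale R0 → (1, -1/2, -1/2, 3/4, 0)
  clear (2,0): R2 −= (-4)R0 → (0, 0, -4, 7, 1)
  clear (3,0): R3 −= (-1)R0 → (0, -5/2, -1/2, -9/4, 4)
pivot(1,1)=-1: scale R1 → (0, 1, 3, 0, 3)
  clear (0,1): R0 −= (-1/2)R1 → (1, 0, 1, 3/4, 3/2)
  clear (3,1): R3 −= (-5/2)R1 → (0, 0, 7, -9/4, 23/2)
pivot(2,2)=-4: scale R2 → (0, 0, 1, -7/4, -1/4)
  clear (0,2): R0 −= (1)R2 → (1, 0, 0, 5/2, 7/4)
  clear (1,2): R1 −= (3)R2 → (0, 1, 0, 21/4, 15/4)
  clear (3,2): R3 −= (7)R2 → (0, 0, 0, 10, 53/4)
pivot(3,3)=10: scale R3 → (0, 0, 0, 1, 53/40)
  clear (0,3): R0 −= (5/2)R3 → (1, 0, 0, 0, -25/16)
  clear (1,3): R1 −= (21/4)R3 → (0, 1, 0, 0, -513/160)
  clear (2,3): R2 −= (-7/4)R3 → (0, 0, 1, 0, 331/160)

pivot columns: 0, 1, 2, 3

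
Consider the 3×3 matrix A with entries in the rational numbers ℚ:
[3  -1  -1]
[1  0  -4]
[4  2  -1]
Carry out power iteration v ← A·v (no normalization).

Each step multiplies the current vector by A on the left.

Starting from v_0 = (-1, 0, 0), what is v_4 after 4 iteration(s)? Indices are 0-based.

v_0 = (-1, 0, 0).
v_1 = A·v_0 = (-3, -1, -4).
v_2 = A·v_1 = (-4, 13, -10).
v_3 = A·v_2 = (-15, 36, 20).
v_4 = A·v_3 = (-101, -95, -8).

v_4 = (-101, -95, -8)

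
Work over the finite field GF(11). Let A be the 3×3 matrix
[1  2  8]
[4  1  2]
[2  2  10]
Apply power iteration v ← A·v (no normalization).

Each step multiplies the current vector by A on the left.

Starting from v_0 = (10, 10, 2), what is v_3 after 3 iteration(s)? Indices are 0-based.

v_0 = (10, 10, 2).
v_1 = A·v_0 = (2, 10, 5).
v_2 = A·v_1 = (7, 6, 8).
v_3 = A·v_2 = (6, 6, 7).

v_3 = (6, 6, 7)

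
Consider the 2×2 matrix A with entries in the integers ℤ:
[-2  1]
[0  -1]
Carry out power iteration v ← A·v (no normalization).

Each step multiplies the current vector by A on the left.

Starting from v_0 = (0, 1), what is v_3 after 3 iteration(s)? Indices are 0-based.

v_0 = (0, 1).
v_1 = A·v_0 = (1, -1).
v_2 = A·v_1 = (-3, 1).
v_3 = A·v_2 = (7, -1).

v_3 = (7, -1)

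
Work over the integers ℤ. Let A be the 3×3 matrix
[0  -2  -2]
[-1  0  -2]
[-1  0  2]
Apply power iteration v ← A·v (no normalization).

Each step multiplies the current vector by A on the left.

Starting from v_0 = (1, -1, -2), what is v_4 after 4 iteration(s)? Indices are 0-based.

v_0 = (1, -1, -2).
v_1 = A·v_0 = (6, 3, -5).
v_2 = A·v_1 = (4, 4, -16).
v_3 = A·v_2 = (24, 28, -36).
v_4 = A·v_3 = (16, 48, -96).

v_4 = (16, 48, -96)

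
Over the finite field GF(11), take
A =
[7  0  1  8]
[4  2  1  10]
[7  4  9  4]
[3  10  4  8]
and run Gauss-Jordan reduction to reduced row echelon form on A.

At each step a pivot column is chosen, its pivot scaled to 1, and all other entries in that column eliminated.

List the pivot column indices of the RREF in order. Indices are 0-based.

step 1: normalize row 0 (÷7) = (1, 0, 8, 9)
  row 1: subtract 4×row0 = (0, 2, 2, 7)
  row 2: subtract 7×row0 = (0, 4, 8, 7)
  row 3: subtract 3×row0 = (0, 10, 2, 3)
step 2: normalize row 1 (÷2) = (0, 1, 1, 9)
  row 2: subtract 4×row1 = (0, 0, 4, 4)
  row 3: subtract 10×row1 = (0, 0, 3, 1)
step 3: normalize row 2 (÷4) = (0, 0, 1, 1)
  row 0: subtract 8×row2 = (1, 0, 0, 1)
  row 1: subtract 1×row2 = (0, 1, 0, 8)
  row 3: subtract 3×row2 = (0, 0, 0, 9)
step 4: normalize row 3 (÷9) = (0, 0, 0, 1)
  row 0: subtract 1×row3 = (1, 0, 0, 0)
  row 1: subtract 8×row3 = (0, 1, 0, 0)
  row 2: subtract 1×row3 = (0, 0, 1, 0)

pivot columns: 0, 1, 2, 3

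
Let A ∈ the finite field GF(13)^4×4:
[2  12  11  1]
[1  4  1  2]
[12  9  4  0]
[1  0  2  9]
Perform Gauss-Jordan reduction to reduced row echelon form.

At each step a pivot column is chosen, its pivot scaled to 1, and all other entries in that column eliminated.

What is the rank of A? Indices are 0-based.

step 1: normalize row 0 (÷2) = (1, 6, 12, 7)
  row 1: subtract 1×row0 = (0, 11, 2, 8)
  row 2: subtract 12×row0 = (0, 2, 3, 7)
  row 3: subtract 1×row0 = (0, 7, 3, 2)
step 2: normalize row 1 (÷11) = (0, 1, 12, 9)
  row 0: subtract 6×row1 = (1, 0, 5, 5)
  row 2: subtract 2×row1 = (0, 0, 5, 2)
  row 3: subtract 7×row1 = (0, 0, 10, 4)
step 3: normalize row 2 (÷5) = (0, 0, 1, 3)
  row 0: subtract 5×row2 = (1, 0, 0, 3)
  row 1: subtract 12×row2 = (0, 1, 0, 12)
  row 3: subtract 10×row2 = (0, 0, 0, 0)
skip col 3 (zero from row 3)

rank = 3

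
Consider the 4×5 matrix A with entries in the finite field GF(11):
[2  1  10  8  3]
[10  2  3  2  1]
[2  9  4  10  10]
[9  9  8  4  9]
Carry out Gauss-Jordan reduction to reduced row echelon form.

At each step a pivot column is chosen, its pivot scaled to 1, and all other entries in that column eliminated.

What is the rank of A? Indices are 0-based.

rank = 4

pivot(0,0)=2: scale R0 → (1, 6, 5, 4, 7)
  clear (1,0): R1 −= (10)R0 → (0, 8, 8, 6, 8)
  clear (2,0): R2 −= (2)R0 → (0, 8, 5, 2, 7)
  clear (3,0): R3 −= (9)R0 → (0, 10, 7, 1, 1)
pivot(1,1)=8: scale R1 → (0, 1, 1, 9, 1)
  clear (0,1): R0 −= (6)R1 → (1, 0, 10, 5, 1)
  clear (2,1): R2 −= (8)R1 → (0, 0, 8, 7, 10)
  clear (3,1): R3 −= (10)R1 → (0, 0, 8, 10, 2)
pivot(2,2)=8: scale R2 → (0, 0, 1, 5, 4)
  clear (0,2): R0 −= (10)R2 → (1, 0, 0, 10, 5)
  clear (1,2): R1 −= (1)R2 → (0, 1, 0, 4, 8)
  clear (3,2): R3 −= (8)R2 → (0, 0, 0, 3, 3)
pivot(3,3)=3: scale R3 → (0, 0, 0, 1, 1)
  clear (0,3): R0 −= (10)R3 → (1, 0, 0, 0, 6)
  clear (1,3): R1 −= (4)R3 → (0, 1, 0, 0, 4)
  clear (2,3): R2 −= (5)R3 → (0, 0, 1, 0, 10)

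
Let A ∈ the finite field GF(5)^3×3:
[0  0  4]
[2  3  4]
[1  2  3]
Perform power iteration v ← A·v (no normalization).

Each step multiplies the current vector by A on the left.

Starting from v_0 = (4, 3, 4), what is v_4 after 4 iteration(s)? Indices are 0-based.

v_0 = (4, 3, 4).
v_1 = A·v_0 = (1, 3, 2).
v_2 = A·v_1 = (3, 4, 3).
v_3 = A·v_2 = (2, 0, 0).
v_4 = A·v_3 = (0, 4, 2).

v_4 = (0, 4, 2)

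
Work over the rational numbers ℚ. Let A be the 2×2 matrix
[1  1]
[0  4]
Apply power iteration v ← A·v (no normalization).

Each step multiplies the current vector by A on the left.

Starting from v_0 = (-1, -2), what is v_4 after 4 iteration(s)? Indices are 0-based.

v_0 = (-1, -2).
v_1 = A·v_0 = (-3, -8).
v_2 = A·v_1 = (-11, -32).
v_3 = A·v_2 = (-43, -128).
v_4 = A·v_3 = (-171, -512).

v_4 = (-171, -512)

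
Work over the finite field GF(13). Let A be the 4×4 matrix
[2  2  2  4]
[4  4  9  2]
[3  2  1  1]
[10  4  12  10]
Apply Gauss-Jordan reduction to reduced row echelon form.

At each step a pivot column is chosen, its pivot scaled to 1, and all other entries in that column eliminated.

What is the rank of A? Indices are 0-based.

rank = 4

[1] R0 /= 2  ⇒  (1, 1, 1, 2)
     R1 -= 4·R0  ⇒  (0, 0, 5, 7)
     R2 -= 3·R0  ⇒  (0, 12, 11, 8)
     R3 -= 10·R0  ⇒  (0, 7, 2, 3)
[2] R1 <-> R2
[2] R1 /= 12  ⇒  (0, 1, 2, 5)
     R0 -= 1·R1  ⇒  (1, 0, 12, 10)
     R3 -= 7·R1  ⇒  (0, 0, 1, 7)
[3] R2 /= 5  ⇒  (0, 0, 1, 4)
     R0 -= 12·R2  ⇒  (1, 0, 0, 1)
     R1 -= 2·R2  ⇒  (0, 1, 0, 10)
     R3 -= 1·R2  ⇒  (0, 0, 0, 3)
[4] R3 /= 3  ⇒  (0, 0, 0, 1)
     R0 -= 1·R3  ⇒  (1, 0, 0, 0)
     R1 -= 10·R3  ⇒  (0, 1, 0, 0)
     R2 -= 4·R3  ⇒  (0, 0, 1, 0)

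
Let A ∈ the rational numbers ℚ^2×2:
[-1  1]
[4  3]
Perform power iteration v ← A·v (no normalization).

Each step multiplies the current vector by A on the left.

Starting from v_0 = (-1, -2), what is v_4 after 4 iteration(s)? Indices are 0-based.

v_0 = (-1, -2).
v_1 = A·v_0 = (-1, -10).
v_2 = A·v_1 = (-9, -34).
v_3 = A·v_2 = (-25, -138).
v_4 = A·v_3 = (-113, -514).

v_4 = (-113, -514)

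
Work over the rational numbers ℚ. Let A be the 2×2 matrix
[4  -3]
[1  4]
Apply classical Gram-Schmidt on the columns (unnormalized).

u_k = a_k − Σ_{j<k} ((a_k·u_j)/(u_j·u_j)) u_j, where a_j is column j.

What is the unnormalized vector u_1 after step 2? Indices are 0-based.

Step 1: u_0 = a_0 = (4, 1).
Step 2: u_1 = a_1 − (-8/17)·u_0 = (-19/17, 76/17).

u_1 = (-19/17, 76/17)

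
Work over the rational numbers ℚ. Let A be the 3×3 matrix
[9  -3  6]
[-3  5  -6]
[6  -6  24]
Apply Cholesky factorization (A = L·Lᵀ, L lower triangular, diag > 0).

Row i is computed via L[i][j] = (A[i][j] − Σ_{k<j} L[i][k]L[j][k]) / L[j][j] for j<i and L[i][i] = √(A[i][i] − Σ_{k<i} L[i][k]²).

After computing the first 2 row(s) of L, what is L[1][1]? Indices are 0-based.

L[1][1] = 2

Step 1: L[0][0] = √(9) = 3.
  L[1][0] = (-3) / L[0][0] = -1.
Step 2: L[1][1] = √(4) = 2.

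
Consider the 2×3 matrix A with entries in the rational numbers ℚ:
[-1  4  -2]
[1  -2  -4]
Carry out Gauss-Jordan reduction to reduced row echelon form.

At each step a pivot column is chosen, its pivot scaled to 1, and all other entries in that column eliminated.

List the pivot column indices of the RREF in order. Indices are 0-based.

pivot columns: 0, 1

[1] R0 /= -1  ⇒  (1, -4, 2)
     R1 -= 1·R0  ⇒  (0, 2, -6)
[2] R1 /= 2  ⇒  (0, 1, -3)
     R0 -= -4·R1  ⇒  (1, 0, -10)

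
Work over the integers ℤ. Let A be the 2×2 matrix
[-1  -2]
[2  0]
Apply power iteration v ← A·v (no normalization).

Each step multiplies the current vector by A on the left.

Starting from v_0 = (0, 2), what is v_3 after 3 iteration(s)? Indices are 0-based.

v_0 = (0, 2).
v_1 = A·v_0 = (-4, 0).
v_2 = A·v_1 = (4, -8).
v_3 = A·v_2 = (12, 8).

v_3 = (12, 8)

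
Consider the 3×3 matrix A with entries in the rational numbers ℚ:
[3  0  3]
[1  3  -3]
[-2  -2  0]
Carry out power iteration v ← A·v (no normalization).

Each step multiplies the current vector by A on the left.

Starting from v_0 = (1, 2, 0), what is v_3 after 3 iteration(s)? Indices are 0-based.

v_0 = (1, 2, 0).
v_1 = A·v_0 = (3, 7, -6).
v_2 = A·v_1 = (-9, 42, -20).
v_3 = A·v_2 = (-87, 177, -66).

v_3 = (-87, 177, -66)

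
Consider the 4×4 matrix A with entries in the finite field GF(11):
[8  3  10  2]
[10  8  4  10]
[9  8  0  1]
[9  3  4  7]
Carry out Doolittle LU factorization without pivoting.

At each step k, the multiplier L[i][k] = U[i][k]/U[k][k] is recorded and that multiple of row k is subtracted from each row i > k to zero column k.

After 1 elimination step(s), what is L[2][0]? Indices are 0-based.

L[2][0] = 8

[col 0] pivot 8
  R1 -= 4*R0 → (0, 7, 8, 2)  (L[1][0] := 4)
  R2 -= 8*R0 → (0, 6, 8, 7)  (L[2][0] := 8)
  R3 -= 8*R0 → (0, 1, 1, 2)  (L[3][0] := 8)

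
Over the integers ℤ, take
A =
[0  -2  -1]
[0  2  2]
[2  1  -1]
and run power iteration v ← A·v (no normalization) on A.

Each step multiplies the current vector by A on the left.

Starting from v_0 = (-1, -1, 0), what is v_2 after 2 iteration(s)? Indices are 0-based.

v_0 = (-1, -1, 0).
v_1 = A·v_0 = (2, -2, -3).
v_2 = A·v_1 = (7, -10, 5).

v_2 = (7, -10, 5)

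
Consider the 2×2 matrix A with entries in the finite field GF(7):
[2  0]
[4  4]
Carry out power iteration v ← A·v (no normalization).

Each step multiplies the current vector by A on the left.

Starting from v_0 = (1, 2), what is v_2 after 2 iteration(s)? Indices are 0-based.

v_0 = (1, 2).
v_1 = A·v_0 = (2, 5).
v_2 = A·v_1 = (4, 0).

v_2 = (4, 0)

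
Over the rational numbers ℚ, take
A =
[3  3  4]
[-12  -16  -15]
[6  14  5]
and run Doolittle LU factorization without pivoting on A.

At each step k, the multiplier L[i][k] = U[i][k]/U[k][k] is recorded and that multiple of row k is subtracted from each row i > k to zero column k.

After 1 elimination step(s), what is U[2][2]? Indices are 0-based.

U[2][2] = -3

Step 1: pivot at (0,0) is 3.
  row1 ← row1 − (-4)·row0  ⇒  L[1][0]=-4, U row1=(0, -4, 1)
  row2 ← row2 − (2)·row0  ⇒  L[2][0]=2, U row2=(0, 8, -3)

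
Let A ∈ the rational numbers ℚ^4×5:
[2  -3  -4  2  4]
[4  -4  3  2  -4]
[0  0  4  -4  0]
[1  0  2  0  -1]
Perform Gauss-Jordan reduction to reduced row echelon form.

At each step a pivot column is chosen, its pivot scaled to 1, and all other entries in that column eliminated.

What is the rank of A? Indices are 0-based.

[1] R0 /= 2  ⇒  (1, -3/2, -2, 1, 2)
     R1 -= 4·R0  ⇒  (0, 2, 11, -2, -12)
     R3 -= 1·R0  ⇒  (0, 3/2, 4, -1, -3)
[2] R1 /= 2  ⇒  (0, 1, 11/2, -1, -6)
     R0 -= -3/2·R1  ⇒  (1, 0, 25/4, -1/2, -7)
     R3 -= 3/2·R1  ⇒  (0, 0, -17/4, 1/2, 6)
[3] R2 /= 4  ⇒  (0, 0, 1, -1, 0)
     R0 -= 25/4·R2  ⇒  (1, 0, 0, 23/4, -7)
     R1 -= 11/2·R2  ⇒  (0, 1, 0, 9/2, -6)
     R3 -= -17/4·R2  ⇒  (0, 0, 0, -15/4, 6)
[4] R3 /= -15/4  ⇒  (0, 0, 0, 1, -8/5)
     R0 -= 23/4·R3  ⇒  (1, 0, 0, 0, 11/5)
     R1 -= 9/2·R3  ⇒  (0, 1, 0, 0, 6/5)
     R2 -= -1·R3  ⇒  (0, 0, 1, 0, -8/5)

rank = 4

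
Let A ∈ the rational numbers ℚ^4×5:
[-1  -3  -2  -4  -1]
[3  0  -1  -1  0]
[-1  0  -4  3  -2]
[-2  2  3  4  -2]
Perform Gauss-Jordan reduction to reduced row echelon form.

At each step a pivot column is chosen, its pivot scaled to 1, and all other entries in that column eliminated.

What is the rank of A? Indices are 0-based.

[1] R0 /= -1  ⇒  (1, 3, 2, 4, 1)
     R1 -= 3·R0  ⇒  (0, -9, -7, -13, -3)
     R2 -= -1·R0  ⇒  (0, 3, -2, 7, -1)
     R3 -= -2·R0  ⇒  (0, 8, 7, 12, 0)
[2] R1 /= -9  ⇒  (0, 1, 7/9, 13/9, 1/3)
     R0 -= 3·R1  ⇒  (1, 0, -1/3, -1/3, 0)
     R2 -= 3·R1  ⇒  (0, 0, -13/3, 8/3, -2)
     R3 -= 8·R1  ⇒  (0, 0, 7/9, 4/9, -8/3)
[3] R2 /= -13/3  ⇒  (0, 0, 1, -8/13, 6/13)
     R0 -= -1/3·R2  ⇒  (1, 0, 0, -7/13, 2/13)
     R1 -= 7/9·R2  ⇒  (0, 1, 0, 25/13, -1/39)
     R3 -= 7/9·R2  ⇒  (0, 0, 0, 12/13, -118/39)
[4] R3 /= 12/13  ⇒  (0, 0, 0, 1, -59/18)
     R0 -= -7/13·R3  ⇒  (1, 0, 0, 0, -29/18)
     R1 -= 25/13·R3  ⇒  (0, 1, 0, 0, 113/18)
     R2 -= -8/13·R3  ⇒  (0, 0, 1, 0, -14/9)

rank = 4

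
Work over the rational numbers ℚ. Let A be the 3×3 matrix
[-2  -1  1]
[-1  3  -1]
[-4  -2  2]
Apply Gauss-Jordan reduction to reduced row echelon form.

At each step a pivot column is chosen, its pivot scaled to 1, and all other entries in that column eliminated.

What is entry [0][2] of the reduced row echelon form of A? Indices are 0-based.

step 1: normalize row 0 (÷-2) = (1, 1/2, -1/2)
  row 1: subtract -1×row0 = (0, 7/2, -3/2)
  row 2: subtract -4×row0 = (0, 0, 0)
step 2: normalize row 1 (÷7/2) = (0, 1, -3/7)
  row 0: subtract 1/2×row1 = (1, 0, -2/7)
skip col 2 (zero from row 2)

M[0][2] = -2/7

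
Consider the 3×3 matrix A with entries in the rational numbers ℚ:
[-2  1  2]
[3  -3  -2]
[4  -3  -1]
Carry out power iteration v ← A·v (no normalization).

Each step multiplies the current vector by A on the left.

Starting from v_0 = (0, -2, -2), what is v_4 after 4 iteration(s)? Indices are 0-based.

v_4 = (1770, -2894, -2752)

v_0 = (0, -2, -2).
v_1 = A·v_0 = (-6, 10, 8).
v_2 = A·v_1 = (38, -64, -62).
v_3 = A·v_2 = (-264, 430, 406).
v_4 = A·v_3 = (1770, -2894, -2752).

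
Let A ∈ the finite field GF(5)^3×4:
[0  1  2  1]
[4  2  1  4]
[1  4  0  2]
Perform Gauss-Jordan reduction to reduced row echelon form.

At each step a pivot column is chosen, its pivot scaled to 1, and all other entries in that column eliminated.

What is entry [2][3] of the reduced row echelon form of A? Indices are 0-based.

pivot(0,0): swap R0↔R1
pivot(0,0)=4: scale R0 → (1, 3, 4, 1)
  clear (2,0): R2 −= (1)R0 → (0, 1, 1, 1)
pivot(1,1)=1: scale R1 → (0, 1, 2, 1)
  clear (0,1): R0 −= (3)R1 → (1, 0, 3, 3)
  clear (2,1): R2 −= (1)R1 → (0, 0, 4, 0)
pivot(2,2)=4: scale R2 → (0, 0, 1, 0)
  clear (0,2): R0 −= (3)R2 → (1, 0, 0, 3)
  clear (1,2): R1 −= (2)R2 → (0, 1, 0, 1)

M[2][3] = 0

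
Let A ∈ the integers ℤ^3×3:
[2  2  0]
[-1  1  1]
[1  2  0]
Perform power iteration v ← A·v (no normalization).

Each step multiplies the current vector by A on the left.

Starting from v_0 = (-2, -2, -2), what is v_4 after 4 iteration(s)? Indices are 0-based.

v_4 = (-64, 28, -24)

v_0 = (-2, -2, -2).
v_1 = A·v_0 = (-8, -2, -6).
v_2 = A·v_1 = (-20, 0, -12).
v_3 = A·v_2 = (-40, 8, -20).
v_4 = A·v_3 = (-64, 28, -24).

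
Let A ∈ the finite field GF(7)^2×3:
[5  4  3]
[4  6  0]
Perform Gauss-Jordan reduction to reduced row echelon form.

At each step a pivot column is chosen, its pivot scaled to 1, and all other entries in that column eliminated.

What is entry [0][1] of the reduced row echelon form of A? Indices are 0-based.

M[0][1] = 5

[1] R0 /= 5  ⇒  (1, 5, 2)
     R1 -= 4·R0  ⇒  (0, 0, 6)
column 1 empty below row 1
[2] R1 /= 6  ⇒  (0, 0, 1)
     R0 -= 2·R1  ⇒  (1, 5, 0)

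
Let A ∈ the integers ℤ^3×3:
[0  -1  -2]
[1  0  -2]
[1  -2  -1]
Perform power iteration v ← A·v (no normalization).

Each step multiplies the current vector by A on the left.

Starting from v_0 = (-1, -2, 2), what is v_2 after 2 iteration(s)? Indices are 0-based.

v_0 = (-1, -2, 2).
v_1 = A·v_0 = (-2, -5, 1).
v_2 = A·v_1 = (3, -4, 7).

v_2 = (3, -4, 7)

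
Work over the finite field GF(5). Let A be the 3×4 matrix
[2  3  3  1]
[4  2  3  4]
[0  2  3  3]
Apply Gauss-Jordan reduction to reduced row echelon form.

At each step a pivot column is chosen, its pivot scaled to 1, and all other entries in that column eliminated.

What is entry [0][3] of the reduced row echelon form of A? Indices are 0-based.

step 1: normalize row 0 (÷2) = (1, 4, 4, 3)
  row 1: subtract 4×row0 = (0, 1, 2, 2)
step 2: normalize row 1 (÷1) = (0, 1, 2, 2)
  row 0: subtract 4×row1 = (1, 0, 1, 0)
  row 2: subtract 2×row1 = (0, 0, 4, 4)
step 3: normalize row 2 (÷4) = (0, 0, 1, 1)
  row 0: subtract 1×row2 = (1, 0, 0, 4)
  row 1: subtract 2×row2 = (0, 1, 0, 0)

M[0][3] = 4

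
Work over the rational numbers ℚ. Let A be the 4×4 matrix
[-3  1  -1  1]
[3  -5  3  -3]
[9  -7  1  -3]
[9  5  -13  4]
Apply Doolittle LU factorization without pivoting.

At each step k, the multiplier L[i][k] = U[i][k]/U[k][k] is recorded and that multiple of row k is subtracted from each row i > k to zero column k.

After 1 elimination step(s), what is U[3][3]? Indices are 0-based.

Step 1: pivot at (0,0) is -3.
  row1 ← row1 − (-1)·row0  ⇒  L[1][0]=-1, U row1=(0, -4, 2, -2)
  row2 ← row2 − (-3)·row0  ⇒  L[2][0]=-3, U row2=(0, -4, -2, 0)
  row3 ← row3 − (-3)·row0  ⇒  L[3][0]=-3, U row3=(0, 8, -16, 7)

U[3][3] = 7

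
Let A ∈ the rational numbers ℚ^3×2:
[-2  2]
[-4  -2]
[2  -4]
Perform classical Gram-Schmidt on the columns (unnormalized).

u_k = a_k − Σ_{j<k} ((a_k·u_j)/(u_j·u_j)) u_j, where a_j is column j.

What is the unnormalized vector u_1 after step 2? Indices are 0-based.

Step 1: u_0 = a_0 = (-2, -4, 2).
Step 2: u_1 = a_1 − (-1/6)·u_0 = (5/3, -8/3, -11/3).

u_1 = (5/3, -8/3, -11/3)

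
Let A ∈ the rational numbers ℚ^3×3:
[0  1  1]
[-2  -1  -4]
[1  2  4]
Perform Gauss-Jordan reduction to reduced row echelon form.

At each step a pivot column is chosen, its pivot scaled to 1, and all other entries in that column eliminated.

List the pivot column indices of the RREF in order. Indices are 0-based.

pivot columns: 0, 1, 2

pivot(0,0): swap R0↔R1
pivot(0,0)=-2: scale R0 → (1, 1/2, 2)
  clear (2,0): R2 −= (1)R0 → (0, 3/2, 2)
pivot(1,1)=1: scale R1 → (0, 1, 1)
  clear (0,1): R0 −= (1/2)R1 → (1, 0, 3/2)
  clear (2,1): R2 −= (3/2)R1 → (0, 0, 1/2)
pivot(2,2)=1/2: scale R2 → (0, 0, 1)
  clear (0,2): R0 −= (3/2)R2 → (1, 0, 0)
  clear (1,2): R1 −= (1)R2 → (0, 1, 0)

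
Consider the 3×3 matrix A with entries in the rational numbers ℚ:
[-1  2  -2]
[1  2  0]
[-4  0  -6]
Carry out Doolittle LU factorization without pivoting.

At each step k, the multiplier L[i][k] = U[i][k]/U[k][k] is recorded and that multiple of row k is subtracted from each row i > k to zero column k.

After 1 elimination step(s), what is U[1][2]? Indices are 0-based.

U[1][2] = -2

[col 0] pivot -1
  R1 -= -1*R0 → (0, 4, -2)  (L[1][0] := -1)
  R2 -= 4*R0 → (0, -8, 2)  (L[2][0] := 4)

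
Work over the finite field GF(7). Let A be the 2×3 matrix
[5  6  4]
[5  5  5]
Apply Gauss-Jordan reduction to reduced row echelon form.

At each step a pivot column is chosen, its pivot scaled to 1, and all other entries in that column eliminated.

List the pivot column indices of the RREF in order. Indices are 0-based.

step 1: normalize row 0 (÷5) = (1, 4, 5)
  row 1: subtract 5×row0 = (0, 6, 1)
step 2: normalize row 1 (÷6) = (0, 1, 6)
  row 0: subtract 4×row1 = (1, 0, 2)

pivot columns: 0, 1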